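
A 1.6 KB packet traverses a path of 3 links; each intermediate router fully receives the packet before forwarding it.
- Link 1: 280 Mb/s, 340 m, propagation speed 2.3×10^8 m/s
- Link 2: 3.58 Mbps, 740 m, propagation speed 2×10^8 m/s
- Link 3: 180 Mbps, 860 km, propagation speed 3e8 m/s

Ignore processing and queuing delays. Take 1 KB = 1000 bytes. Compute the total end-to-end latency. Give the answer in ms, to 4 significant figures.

L = 12800 bits.
Transmission delays (L/R per hop): 0.0457143, 3.57542, 0.0711111 ms; sum = 3.69224 ms.
Propagation delays (d/s per hop): 0.00147826, 0.0037, 2.86667 ms; sum = 2.87184 ms.
End-to-end = 6.564 ms.

6.564 ms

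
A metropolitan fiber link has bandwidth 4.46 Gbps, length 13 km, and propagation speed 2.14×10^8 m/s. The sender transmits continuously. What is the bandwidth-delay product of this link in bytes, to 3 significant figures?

Propagation delay = 13000 / 214000000 = 6.07477e-05 s.
BDP = R × t_prop = 4460000000 × 6.07477e-05 = 270935 bits.
In bytes: 270935/8 = 33900 bytes.

33900 bytes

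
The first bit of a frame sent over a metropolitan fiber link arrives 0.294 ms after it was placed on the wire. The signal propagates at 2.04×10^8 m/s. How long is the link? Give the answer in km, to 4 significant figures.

d = s × t_prop = 204000000 × 0.000294 = 59.98 km.

59.98 km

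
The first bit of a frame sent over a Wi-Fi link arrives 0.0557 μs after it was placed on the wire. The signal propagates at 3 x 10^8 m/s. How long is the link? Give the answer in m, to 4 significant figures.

d = s × t_prop = 300000000 × 5.57e-08 = 16.71 m.

16.71 m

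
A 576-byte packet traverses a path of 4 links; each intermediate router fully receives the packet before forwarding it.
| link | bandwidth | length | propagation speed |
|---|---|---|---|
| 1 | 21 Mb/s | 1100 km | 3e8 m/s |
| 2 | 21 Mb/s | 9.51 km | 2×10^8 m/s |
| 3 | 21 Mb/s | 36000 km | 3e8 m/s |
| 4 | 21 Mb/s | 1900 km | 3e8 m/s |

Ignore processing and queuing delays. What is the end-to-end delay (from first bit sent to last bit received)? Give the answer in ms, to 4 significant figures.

L = 576 × 8 = 4608 bits.
Transmission delay per hop = L/R = 4608/21000000 = 0.219429 ms; 4 hops → 0.877714 ms.
Propagation delays (d/s per hop): 3.66667, 0.04755, 120, 6.33333 ms; sum = 130.048 ms.
End-to-end = 130.9 ms.

130.9 ms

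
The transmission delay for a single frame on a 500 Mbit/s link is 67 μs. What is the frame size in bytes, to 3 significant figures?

L = R × t_tx = 500000000 b/s × 6.7e-05 s = 33500 bits.
In bytes: 33500 / 8 = 4190 bytes.

4190 bytes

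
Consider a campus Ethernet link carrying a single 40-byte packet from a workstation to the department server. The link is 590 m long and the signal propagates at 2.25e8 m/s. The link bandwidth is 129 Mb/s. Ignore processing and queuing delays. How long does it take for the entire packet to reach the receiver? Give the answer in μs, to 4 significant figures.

L = 40 × 8 = 320 bits.
Transmission delay = L/R = 320 / 129000000 = 2.48062 μs.
Propagation delay = d/s = 590 m / 225000000 m/s = 2.62222 μs.
Total = 5.103 μs.

5.103 μs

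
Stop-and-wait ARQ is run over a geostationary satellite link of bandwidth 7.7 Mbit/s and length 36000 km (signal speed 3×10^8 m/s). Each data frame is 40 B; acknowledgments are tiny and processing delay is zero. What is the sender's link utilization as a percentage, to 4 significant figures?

0.01731 %

t_tx = L/R = 320/7700000 = 4.15584e-05 s.
t_prop = 36000000/300000000 = 0.12 s; RTT = 0.24 s.
Cycle = t_tx + RTT = 0.240042 s.
Utilization = t_tx / cycle = 4.15584e-05/0.240042 = 0.01731 %.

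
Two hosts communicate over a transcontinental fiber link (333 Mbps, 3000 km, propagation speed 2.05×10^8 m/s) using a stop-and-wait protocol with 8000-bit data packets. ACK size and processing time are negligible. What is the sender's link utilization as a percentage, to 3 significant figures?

t_tx = L/R = 8000/333000000 = 2.4024e-05 s.
t_prop = 3000000/2.05e+08 = 0.0146341 s; RTT = 0.0292683 s.
Cycle = t_tx + RTT = 0.0292923 s.
Utilization = t_tx / cycle = 2.4024e-05/0.0292923 = 0.0820 %.

0.0820 %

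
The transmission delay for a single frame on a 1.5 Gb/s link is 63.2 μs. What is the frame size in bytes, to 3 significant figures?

L = R × t_tx = 1500000000 b/s × 6.32e-05 s = 94800 bits.
In bytes: 94800 / 8 = 11900 bytes.

11900 bytes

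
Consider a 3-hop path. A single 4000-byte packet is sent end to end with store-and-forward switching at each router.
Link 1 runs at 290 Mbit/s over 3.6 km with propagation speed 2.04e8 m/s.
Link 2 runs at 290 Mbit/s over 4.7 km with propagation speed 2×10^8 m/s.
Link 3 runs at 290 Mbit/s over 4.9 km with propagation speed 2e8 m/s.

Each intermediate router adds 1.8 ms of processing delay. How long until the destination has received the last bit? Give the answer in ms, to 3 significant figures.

4.00 ms

L = 4000 × 8 = 32000 bits.
Transmission delay per hop = L/R = 32000/290000000 = 0.110345 ms; 3 hops → 0.331034 ms.
Propagation delays (d/s per hop): 0.0176471, 0.0235, 0.0245 ms; sum = 0.0656471 ms.
Processing at 2 router(s): 2 × 1.8 ms = 3.6 ms.
End-to-end = 4.00 ms.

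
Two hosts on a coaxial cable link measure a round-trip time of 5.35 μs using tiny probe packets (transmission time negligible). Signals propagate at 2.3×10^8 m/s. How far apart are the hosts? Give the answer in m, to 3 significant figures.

One-way propagation = RTT/2 = 2.675 μs.
d = s × t = 2.3e+08 × 2.675e-06 = 615 m.

615 m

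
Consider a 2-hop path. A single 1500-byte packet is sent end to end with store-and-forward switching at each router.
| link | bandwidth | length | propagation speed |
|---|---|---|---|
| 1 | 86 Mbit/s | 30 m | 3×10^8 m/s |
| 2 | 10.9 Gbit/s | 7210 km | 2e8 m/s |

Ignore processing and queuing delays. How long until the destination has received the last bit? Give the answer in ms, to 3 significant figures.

L = 1500 × 8 = 12000 bits.
Transmission delays (L/R per hop): 0.139535, 0.00110092 ms; sum = 0.140636 ms.
Propagation delays (d/s per hop): 0.0001, 36.05 ms; sum = 36.0501 ms.
End-to-end = 36.2 ms.

36.2 ms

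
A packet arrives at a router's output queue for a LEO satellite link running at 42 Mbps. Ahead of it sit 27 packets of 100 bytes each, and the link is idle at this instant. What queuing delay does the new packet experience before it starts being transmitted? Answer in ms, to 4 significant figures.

Each queued packet: L/R = 800/42000000 = 0.0190476 ms.
27 queued → 0.514286 ms.
Queuing delay = 0.5143 ms.

0.5143 ms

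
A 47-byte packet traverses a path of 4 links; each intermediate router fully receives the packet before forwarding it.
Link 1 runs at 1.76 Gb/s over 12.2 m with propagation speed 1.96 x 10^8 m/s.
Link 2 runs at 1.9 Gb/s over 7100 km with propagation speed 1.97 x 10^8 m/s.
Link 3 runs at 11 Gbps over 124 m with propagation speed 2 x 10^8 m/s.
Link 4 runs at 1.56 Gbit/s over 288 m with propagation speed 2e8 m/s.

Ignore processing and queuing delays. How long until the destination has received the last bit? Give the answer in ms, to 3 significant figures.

L = 47 × 8 = 376 bits.
Transmission delays (L/R per hop): 0.000213636, 0.000197895, 3.41818e-05, 0.000241026 ms; sum = 0.000686739 ms.
Propagation delays (d/s per hop): 6.22449e-05, 36.0406, 0.00062, 0.00144 ms; sum = 36.0427 ms.
End-to-end = 36.0 ms.

36.0 ms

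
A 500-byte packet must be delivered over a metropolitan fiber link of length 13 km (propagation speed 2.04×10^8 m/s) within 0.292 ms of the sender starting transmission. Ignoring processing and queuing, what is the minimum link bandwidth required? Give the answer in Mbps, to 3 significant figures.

L = 4000 bits.
Propagation delay = 13000 / 204000000 = 0.0637255 ms.
Transmission budget = 0.292 − 0.0637255 = 0.228275 ms.
R ≥ L / t_tx = 4000 bits / 0.000228275 s = 17.5 Mbps.

17.5 Mbps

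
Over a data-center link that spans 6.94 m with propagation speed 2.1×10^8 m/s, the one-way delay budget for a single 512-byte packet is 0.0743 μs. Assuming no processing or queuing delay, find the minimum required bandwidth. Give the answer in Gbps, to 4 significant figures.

L = 4096 bits.
Propagation delay = 6.94 / 210000000 = 0.0330476 μs.
Transmission budget = 0.0743 − 0.0330476 = 0.0412524 μs.
R ≥ L / t_tx = 4096 bits / 4.12524e-08 s = 99.29 Gbps.

99.29 Gbps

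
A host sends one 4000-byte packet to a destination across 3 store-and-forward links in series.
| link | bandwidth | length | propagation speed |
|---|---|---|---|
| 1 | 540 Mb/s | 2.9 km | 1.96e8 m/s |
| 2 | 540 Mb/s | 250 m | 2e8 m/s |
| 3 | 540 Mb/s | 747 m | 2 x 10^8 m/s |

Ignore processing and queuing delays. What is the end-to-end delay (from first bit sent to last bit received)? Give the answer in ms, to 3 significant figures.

L = 4000 × 8 = 32000 bits.
Transmission delay per hop = L/R = 32000/540000000 = 0.0592593 ms; 3 hops → 0.177778 ms.
Propagation delays (d/s per hop): 0.0147959, 0.00125, 0.003735 ms; sum = 0.0197809 ms.
End-to-end = 0.198 ms.

0.198 ms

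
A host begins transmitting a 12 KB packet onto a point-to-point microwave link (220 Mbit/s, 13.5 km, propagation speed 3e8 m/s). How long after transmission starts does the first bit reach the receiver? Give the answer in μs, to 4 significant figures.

First bit experiences only propagation delay: d/s = 13500/300000000 = 45.00 μs.

45.00 μs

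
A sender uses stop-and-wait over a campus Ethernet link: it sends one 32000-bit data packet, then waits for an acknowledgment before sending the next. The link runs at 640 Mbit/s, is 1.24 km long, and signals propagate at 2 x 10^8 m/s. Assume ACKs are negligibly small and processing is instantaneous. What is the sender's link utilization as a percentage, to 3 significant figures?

80.1 %

t_tx = L/R = 32000/640000000 = 5e-05 s.
t_prop = 1240/200000000 = 6.2e-06 s; RTT = 1.24e-05 s.
Cycle = t_tx + RTT = 6.24e-05 s.
Utilization = t_tx / cycle = 5e-05/6.24e-05 = 80.1 %.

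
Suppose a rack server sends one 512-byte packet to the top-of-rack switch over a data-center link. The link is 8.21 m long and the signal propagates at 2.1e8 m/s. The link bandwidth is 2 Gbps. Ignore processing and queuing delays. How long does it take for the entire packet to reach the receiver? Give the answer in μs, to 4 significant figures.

2.087 μs

L = 512 × 8 = 4096 bits.
Transmission delay = L/R = 4096 / 2000000000 = 2.048 μs.
Propagation delay = d/s = 8.21 m / 210000000 m/s = 0.0390952 μs.
Total = 2.087 μs.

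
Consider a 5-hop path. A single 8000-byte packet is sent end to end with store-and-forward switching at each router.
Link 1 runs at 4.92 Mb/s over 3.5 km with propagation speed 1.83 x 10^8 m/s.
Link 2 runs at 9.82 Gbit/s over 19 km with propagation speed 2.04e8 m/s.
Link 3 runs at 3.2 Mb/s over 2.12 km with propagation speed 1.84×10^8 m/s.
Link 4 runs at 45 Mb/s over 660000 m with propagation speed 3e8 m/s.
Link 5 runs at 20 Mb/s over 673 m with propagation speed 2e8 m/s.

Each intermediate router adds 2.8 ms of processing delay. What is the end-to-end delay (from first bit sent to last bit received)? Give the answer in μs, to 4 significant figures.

L = 8000 × 8 = 64000 bits.
Transmission delays (L/R per hop): 13008.1, 6.51731, 20000, 1422.22, 3200 μs; sum = 37636.9 μs.
Propagation delays (d/s per hop): 19.1257, 93.1373, 11.5217, 2200, 3.365 μs; sum = 2327.15 μs.
Processing at 4 router(s): 4 × 2.8 ms = 11200 μs.
End-to-end = 51160 μs.

51160 μs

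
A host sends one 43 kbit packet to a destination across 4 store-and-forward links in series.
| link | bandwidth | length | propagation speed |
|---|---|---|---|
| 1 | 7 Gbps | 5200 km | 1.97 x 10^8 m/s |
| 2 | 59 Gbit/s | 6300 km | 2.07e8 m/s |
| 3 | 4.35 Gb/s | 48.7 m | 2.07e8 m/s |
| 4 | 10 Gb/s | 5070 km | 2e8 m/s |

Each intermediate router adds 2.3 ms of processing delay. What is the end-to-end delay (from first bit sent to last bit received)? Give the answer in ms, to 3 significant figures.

89.1 ms

L = 43000 bits.
Transmission delays (L/R per hop): 0.00614286, 0.000728814, 0.00988506, 0.0043 ms; sum = 0.0210567 ms.
Propagation delays (d/s per hop): 26.3959, 30.4348, 0.000235266, 25.35 ms; sum = 82.181 ms.
Processing at 3 router(s): 3 × 2.3 ms = 6.9 ms.
End-to-end = 89.1 ms.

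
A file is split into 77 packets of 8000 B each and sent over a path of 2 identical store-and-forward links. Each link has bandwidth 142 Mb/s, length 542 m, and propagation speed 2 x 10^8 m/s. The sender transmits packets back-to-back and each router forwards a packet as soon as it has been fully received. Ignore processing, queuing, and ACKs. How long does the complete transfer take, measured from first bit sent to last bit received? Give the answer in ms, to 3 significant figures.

35.2 ms

Per-hop transmission t_tx = L/R = 64000/142000000 = 0.450704 ms.
Per-hop propagation t_prop = 542/200000000 = 0.00271 ms.
Pipeline fill: first packet needs 2·t_tx to clear all hops; remaining 76 packets each add one t_tx.
Total = (2+77-1)·t_tx + 2·t_prop = 78·0.450704 + 2·0.00271 = 35.2 ms.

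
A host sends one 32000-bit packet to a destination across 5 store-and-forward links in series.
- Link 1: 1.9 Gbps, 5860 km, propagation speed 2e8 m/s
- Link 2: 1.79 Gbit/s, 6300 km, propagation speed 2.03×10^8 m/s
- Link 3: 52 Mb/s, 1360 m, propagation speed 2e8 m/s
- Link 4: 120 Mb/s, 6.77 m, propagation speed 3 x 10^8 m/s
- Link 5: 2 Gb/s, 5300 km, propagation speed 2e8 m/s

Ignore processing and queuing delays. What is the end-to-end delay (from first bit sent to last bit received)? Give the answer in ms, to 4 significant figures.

Transmission delays (L/R per hop): 0.0168421, 0.0178771, 0.615385, 0.266667, 0.016 ms; sum = 0.93277 ms.
Propagation delays (d/s per hop): 29.3, 31.0345, 0.0068, 2.25667e-05, 26.5 ms; sum = 86.8413 ms.
End-to-end = 87.77 ms.

87.77 ms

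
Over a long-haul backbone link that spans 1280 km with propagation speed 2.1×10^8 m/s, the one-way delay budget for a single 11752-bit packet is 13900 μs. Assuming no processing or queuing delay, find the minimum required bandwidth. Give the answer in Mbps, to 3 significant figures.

1.51 Mbps

Propagation delay = 1280000 / 210000000 = 6095.24 μs.
Transmission budget = 13900 − 6095.24 = 7804.76 μs.
R ≥ L / t_tx = 11752 bits / 0.00780476 s = 1.51 Mbps.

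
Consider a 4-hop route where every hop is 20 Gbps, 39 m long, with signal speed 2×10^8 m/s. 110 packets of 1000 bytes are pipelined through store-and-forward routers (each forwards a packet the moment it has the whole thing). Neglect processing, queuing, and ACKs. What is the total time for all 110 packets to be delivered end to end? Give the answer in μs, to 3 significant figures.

46.0 μs

Per-hop transmission t_tx = L/R = 8000/20000000000 = 0.4 μs.
Per-hop propagation t_prop = 39/200000000 = 0.195 μs.
Pipeline fill: first packet needs 4·t_tx to clear all hops; remaining 109 packets each add one t_tx.
Total = (4+110-1)·t_tx + 4·t_prop = 113·0.4 + 4·0.195 = 46.0 μs.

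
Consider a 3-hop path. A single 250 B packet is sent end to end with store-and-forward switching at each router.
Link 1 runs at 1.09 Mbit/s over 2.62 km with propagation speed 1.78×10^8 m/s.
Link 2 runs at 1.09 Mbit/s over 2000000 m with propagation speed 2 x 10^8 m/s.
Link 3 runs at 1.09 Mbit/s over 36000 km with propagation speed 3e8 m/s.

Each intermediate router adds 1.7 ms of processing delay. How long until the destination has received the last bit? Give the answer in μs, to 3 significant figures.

L = 250 × 8 = 2000 bits.
Transmission delay per hop = L/R = 2000/1090000 = 1834.86 μs; 3 hops → 5504.59 μs.
Propagation delays (d/s per hop): 14.7191, 10000, 120000 μs; sum = 130015 μs.
Processing at 2 router(s): 2 × 1.7 ms = 3400 μs.
End-to-end = 139000 μs.

139000 μs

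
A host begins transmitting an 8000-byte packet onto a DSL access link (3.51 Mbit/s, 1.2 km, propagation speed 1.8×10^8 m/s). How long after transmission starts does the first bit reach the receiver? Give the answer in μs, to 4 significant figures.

6.667 μs

First bit experiences only propagation delay: d/s = 1200/180000000 = 6.667 μs.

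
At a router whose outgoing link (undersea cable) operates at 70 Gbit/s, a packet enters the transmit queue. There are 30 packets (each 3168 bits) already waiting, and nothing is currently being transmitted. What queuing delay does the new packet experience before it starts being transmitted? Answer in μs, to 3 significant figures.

Each queued packet: L/R = 3168/70000000000 = 0.0452571 μs.
30 queued → 1.35771 μs.
Queuing delay = 1.36 μs.

1.36 μs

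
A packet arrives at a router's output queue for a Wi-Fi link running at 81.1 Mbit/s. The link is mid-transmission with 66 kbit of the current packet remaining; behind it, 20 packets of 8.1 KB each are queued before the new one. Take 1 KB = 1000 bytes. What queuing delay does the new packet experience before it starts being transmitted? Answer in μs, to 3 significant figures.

Each queued packet: L/R = 64800/81100000 = 799.014 μs.
20 queued → 15980.3 μs.
Plus remaining 66000 bits of current packet: 813.81 μs.
Queuing delay = 16800 μs.

16800 μs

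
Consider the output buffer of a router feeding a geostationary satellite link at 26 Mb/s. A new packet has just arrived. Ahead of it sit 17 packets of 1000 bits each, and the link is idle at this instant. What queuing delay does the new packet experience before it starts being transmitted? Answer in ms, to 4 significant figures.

Each queued packet: L/R = 1000/26000000 = 0.0384615 ms.
17 queued → 0.653846 ms.
Queuing delay = 0.6538 ms.

0.6538 ms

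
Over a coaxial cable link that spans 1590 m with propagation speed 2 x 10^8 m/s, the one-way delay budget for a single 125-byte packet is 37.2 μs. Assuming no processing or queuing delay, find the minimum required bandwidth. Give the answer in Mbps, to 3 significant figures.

L = 1000 bits.
Propagation delay = 1590 / 200000000 = 7.95 μs.
Transmission budget = 37.2 − 7.95 = 29.25 μs.
R ≥ L / t_tx = 1000 bits / 2.925e-05 s = 34.2 Mbps.

34.2 Mbps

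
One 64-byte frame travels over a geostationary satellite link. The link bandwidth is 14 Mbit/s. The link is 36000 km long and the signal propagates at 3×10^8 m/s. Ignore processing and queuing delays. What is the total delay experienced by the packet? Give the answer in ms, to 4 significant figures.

120.0 ms

L = 64 × 8 = 512 bits.
Transmission delay = L/R = 512 / 14000000 = 0.0365714 ms.
Propagation delay = d/s = 36000000 m / 300000000 m/s = 120 ms.
Total = 120.0 ms.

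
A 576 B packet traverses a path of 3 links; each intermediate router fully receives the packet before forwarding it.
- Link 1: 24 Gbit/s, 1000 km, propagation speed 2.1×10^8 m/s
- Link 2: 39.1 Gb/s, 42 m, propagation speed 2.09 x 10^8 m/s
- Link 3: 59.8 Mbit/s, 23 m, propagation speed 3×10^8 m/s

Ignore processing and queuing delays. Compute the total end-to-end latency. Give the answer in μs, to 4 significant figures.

L = 576 × 8 = 4608 bits.
Transmission delays (L/R per hop): 0.192, 0.117852, 77.0569 μs; sum = 77.3667 μs.
Propagation delays (d/s per hop): 4761.9, 0.200957, 0.0766667 μs; sum = 4762.18 μs.
End-to-end = 4840 μs.

4840 μs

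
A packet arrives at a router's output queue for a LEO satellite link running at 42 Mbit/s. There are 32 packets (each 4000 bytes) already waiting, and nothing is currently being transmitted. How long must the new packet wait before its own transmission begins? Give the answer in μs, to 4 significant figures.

Each queued packet: L/R = 32000/42000000 = 761.905 μs.
32 queued → 24381 μs.
Queuing delay = 24380 μs.

24380 μs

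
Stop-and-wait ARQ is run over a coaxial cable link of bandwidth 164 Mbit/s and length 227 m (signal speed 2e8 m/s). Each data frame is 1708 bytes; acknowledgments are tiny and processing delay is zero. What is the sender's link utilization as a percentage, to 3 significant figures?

97.3 %

t_tx = L/R = 13664/164000000 = 8.33171e-05 s.
t_prop = 227/200000000 = 1.135e-06 s; RTT = 2.27e-06 s.
Cycle = t_tx + RTT = 8.55871e-05 s.
Utilization = t_tx / cycle = 8.33171e-05/8.55871e-05 = 97.3 %.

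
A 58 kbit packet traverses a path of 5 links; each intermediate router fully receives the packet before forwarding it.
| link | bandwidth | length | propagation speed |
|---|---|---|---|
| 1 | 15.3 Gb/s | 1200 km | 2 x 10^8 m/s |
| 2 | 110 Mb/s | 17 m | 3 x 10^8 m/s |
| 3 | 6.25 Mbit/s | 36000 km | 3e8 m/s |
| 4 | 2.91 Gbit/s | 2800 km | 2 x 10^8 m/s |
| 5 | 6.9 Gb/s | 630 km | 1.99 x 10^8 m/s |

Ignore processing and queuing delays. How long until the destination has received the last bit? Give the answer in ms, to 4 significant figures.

153.0 ms

L = 58000 bits.
Transmission delays (L/R per hop): 0.00379085, 0.527273, 9.28, 0.0199313, 0.0084058 ms; sum = 9.8394 ms.
Propagation delays (d/s per hop): 6, 5.66667e-05, 120, 14, 3.16583 ms; sum = 143.166 ms.
End-to-end = 153.0 ms.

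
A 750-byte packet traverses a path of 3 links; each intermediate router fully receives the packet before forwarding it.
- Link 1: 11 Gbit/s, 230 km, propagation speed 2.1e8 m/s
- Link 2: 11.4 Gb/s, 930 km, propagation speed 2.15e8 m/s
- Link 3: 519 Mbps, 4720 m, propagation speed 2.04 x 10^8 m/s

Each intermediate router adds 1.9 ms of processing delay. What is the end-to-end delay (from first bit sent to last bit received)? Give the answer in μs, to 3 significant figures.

9260 μs

L = 750 × 8 = 6000 bits.
Transmission delays (L/R per hop): 0.545455, 0.526316, 11.5607 μs; sum = 12.6325 μs.
Propagation delays (d/s per hop): 1095.24, 4325.58, 23.1373 μs; sum = 5443.96 μs.
Processing at 2 router(s): 2 × 1.9 ms = 3800 μs.
End-to-end = 9260 μs.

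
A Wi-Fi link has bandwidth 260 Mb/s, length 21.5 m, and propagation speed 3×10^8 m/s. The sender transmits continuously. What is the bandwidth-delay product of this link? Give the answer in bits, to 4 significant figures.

Propagation delay = 21.5 / 300000000 = 7.16667e-08 s.
BDP = R × t_prop = 260000000 × 7.16667e-08 = 18.6333 bits.

18.63 bits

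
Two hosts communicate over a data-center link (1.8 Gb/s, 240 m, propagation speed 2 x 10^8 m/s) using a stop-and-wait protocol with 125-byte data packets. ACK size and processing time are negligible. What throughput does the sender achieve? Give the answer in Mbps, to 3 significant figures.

338 Mbps

t_tx = L/R = 1000/1800000000 = 5.55556e-07 s.
t_prop = 240/200000000 = 1.2e-06 s; RTT = 2.4e-06 s.
Cycle = t_tx + RTT = 2.95556e-06 s.
Throughput = L / cycle = 1000 / 2.95556e-06 = 338 Mbps.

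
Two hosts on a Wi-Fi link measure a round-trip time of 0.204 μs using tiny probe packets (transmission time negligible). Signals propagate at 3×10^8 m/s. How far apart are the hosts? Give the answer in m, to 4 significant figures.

One-way propagation = RTT/2 = 0.102 μs.
d = s × t = 300000000 × 1.02e-07 = 30.60 m.

30.60 m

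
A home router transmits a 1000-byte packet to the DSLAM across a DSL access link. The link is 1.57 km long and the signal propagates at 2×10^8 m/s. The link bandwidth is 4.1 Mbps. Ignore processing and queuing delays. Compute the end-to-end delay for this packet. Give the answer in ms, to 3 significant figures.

L = 1000 × 8 = 8000 bits.
Transmission delay = L/R = 8000 / 4.1e+06 = 1.95122 ms.
Propagation delay = d/s = 1570 m / 200000000 m/s = 0.00785 ms.
Total = 1.96 ms.

1.96 ms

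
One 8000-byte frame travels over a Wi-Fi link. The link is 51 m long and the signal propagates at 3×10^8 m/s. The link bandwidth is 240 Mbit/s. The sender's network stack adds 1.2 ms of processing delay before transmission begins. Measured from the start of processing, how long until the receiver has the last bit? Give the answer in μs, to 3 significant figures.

L = 8000 × 8 = 64000 bits.
Transmission delay = L/R = 64000 / 240000000 = 266.667 μs.
Propagation delay = d/s = 51 m / 300000000 m/s = 0.17 μs.
Plus processing delay 1.2 ms = 1200 μs.
Total = 1470 μs.

1470 μs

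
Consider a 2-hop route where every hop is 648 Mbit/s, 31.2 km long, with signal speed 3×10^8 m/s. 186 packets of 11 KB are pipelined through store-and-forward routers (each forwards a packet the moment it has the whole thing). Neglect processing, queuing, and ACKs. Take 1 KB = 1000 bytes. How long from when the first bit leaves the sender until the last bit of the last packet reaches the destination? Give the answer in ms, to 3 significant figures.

25.6 ms

Per-hop transmission t_tx = L/R = 88000/648000000 = 0.135802 ms.
Per-hop propagation t_prop = 31200/300000000 = 0.104 ms.
Pipeline fill: first packet needs 2·t_tx to clear all hops; remaining 185 packets each add one t_tx.
Total = (2+186-1)·t_tx + 2·t_prop = 187·0.135802 + 2·0.104 = 25.6 ms.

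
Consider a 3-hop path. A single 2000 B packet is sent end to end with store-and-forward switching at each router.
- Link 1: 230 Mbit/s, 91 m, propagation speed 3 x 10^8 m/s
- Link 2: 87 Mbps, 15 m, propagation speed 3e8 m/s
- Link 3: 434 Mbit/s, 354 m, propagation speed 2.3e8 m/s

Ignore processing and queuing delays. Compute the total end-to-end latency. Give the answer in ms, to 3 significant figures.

L = 2000 × 8 = 16000 bits.
Transmission delays (L/R per hop): 0.0695652, 0.183908, 0.0368664 ms; sum = 0.29034 ms.
Propagation delays (d/s per hop): 0.000303333, 5e-05, 0.00153913 ms; sum = 0.00189246 ms.
End-to-end = 0.292 ms.

0.292 ms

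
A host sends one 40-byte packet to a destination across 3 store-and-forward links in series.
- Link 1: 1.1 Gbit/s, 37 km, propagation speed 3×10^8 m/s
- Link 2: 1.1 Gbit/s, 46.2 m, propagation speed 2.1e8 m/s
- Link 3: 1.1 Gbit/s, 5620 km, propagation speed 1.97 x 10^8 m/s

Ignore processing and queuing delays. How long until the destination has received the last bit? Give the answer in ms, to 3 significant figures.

L = 40 × 8 = 320 bits.
Transmission delay per hop = L/R = 320/1100000000 = 0.000290909 ms; 3 hops → 0.000872727 ms.
Propagation delays (d/s per hop): 0.123333, 0.00022, 28.5279 ms; sum = 28.6515 ms.
End-to-end = 28.7 ms.

28.7 ms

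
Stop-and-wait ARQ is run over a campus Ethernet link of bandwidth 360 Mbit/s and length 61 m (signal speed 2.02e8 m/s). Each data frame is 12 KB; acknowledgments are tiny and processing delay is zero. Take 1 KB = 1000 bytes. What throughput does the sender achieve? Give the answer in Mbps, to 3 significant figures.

t_tx = L/R = 96000/360000000 = 0.000266667 s.
t_prop = 61/202000000 = 3.0198e-07 s; RTT = 6.0396e-07 s.
Cycle = t_tx + RTT = 0.000267271 s.
Throughput = L / cycle = 96000 / 0.000267271 = 359 Mbps.

359 Mbps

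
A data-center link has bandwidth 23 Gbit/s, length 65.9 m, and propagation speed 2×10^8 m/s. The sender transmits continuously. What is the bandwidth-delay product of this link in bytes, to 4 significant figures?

Propagation delay = 65.9 / 200000000 = 3.295e-07 s.
BDP = R × t_prop = 23000000000 × 3.295e-07 = 7578.5 bits.
In bytes: 7578.5/8 = 947.3 bytes.

947.3 bytes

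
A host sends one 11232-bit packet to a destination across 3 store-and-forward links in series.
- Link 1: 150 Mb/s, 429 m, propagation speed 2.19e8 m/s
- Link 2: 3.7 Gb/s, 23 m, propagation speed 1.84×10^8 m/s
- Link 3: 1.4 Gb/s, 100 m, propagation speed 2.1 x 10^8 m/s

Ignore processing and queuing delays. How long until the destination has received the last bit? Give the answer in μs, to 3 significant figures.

Transmission delays (L/R per hop): 74.88, 3.03568, 8.02286 μs; sum = 85.9385 μs.
Propagation delays (d/s per hop): 1.9589, 0.125, 0.47619 μs; sum = 2.56009 μs.
End-to-end = 88.5 μs.

88.5 μs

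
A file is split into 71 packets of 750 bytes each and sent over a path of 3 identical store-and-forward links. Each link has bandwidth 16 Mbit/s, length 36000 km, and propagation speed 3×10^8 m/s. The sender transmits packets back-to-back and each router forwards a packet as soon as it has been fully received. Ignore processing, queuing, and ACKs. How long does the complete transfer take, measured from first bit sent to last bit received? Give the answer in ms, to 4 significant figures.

Per-hop transmission t_tx = L/R = 6000/16000000 = 0.375 ms.
Per-hop propagation t_prop = 36000000/300000000 = 120 ms.
Pipeline fill: first packet needs 3·t_tx to clear all hops; remaining 70 packets each add one t_tx.
Total = (3+71-1)·t_tx + 3·t_prop = 73·0.375 + 3·120 = 387.4 ms.

387.4 ms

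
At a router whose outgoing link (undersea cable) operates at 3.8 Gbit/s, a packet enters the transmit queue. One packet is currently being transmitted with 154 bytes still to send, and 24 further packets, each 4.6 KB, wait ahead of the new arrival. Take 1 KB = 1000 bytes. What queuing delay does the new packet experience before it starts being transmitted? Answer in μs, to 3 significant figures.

233 μs

Each queued packet: L/R = 36800/3800000000 = 9.68421 μs.
24 queued → 232.421 μs.
Plus remaining 1232 bits of current packet: 0.324211 μs.
Queuing delay = 233 μs.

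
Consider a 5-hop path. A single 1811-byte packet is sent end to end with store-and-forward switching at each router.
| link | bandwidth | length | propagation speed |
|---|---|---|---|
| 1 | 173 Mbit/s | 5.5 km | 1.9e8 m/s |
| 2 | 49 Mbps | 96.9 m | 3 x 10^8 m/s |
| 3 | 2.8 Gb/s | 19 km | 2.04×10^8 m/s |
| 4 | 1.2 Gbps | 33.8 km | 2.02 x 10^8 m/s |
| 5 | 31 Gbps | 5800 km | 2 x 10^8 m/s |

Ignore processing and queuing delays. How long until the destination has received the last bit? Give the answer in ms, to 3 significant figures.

29.7 ms

L = 1811 × 8 = 14488 bits.
Transmission delays (L/R per hop): 0.0837457, 0.295673, 0.00517429, 0.0120733, 0.000467355 ms; sum = 0.397134 ms.
Propagation delays (d/s per hop): 0.0289474, 0.000323, 0.0931373, 0.167327, 29 ms; sum = 29.2897 ms.
End-to-end = 29.7 ms.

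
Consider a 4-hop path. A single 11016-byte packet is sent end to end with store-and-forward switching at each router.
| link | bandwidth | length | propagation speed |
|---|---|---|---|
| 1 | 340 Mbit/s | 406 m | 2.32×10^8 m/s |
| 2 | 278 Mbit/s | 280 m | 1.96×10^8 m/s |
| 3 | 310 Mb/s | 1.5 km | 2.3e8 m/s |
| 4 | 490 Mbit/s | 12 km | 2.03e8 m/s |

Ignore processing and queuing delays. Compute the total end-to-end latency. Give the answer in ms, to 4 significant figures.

L = 11016 × 8 = 88128 bits.
Transmission delays (L/R per hop): 0.2592, 0.317007, 0.284284, 0.179853 ms; sum = 1.04034 ms.
Propagation delays (d/s per hop): 0.00175, 0.00142857, 0.00652174, 0.0591133 ms; sum = 0.0688136 ms.
End-to-end = 1.109 ms.

1.109 ms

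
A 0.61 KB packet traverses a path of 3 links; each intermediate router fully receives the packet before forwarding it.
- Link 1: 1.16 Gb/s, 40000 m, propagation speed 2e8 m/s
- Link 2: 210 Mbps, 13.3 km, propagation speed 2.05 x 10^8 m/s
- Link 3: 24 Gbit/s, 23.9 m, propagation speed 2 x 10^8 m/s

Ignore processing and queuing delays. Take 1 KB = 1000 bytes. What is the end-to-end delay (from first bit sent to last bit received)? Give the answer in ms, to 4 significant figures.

0.2926 ms

L = 4880 bits.
Transmission delays (L/R per hop): 0.0042069, 0.0232381, 0.000203333 ms; sum = 0.0276483 ms.
Propagation delays (d/s per hop): 0.2, 0.064878, 0.0001195 ms; sum = 0.264998 ms.
End-to-end = 0.2926 ms.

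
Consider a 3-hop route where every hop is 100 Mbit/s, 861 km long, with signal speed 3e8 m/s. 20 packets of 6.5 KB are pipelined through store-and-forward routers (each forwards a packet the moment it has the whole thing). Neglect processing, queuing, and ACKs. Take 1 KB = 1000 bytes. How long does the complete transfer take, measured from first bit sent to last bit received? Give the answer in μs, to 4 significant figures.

Per-hop transmission t_tx = L/R = 52000/100000000 = 520 μs.
Per-hop propagation t_prop = 861000/300000000 = 2870 μs.
Pipeline fill: first packet needs 3·t_tx to clear all hops; remaining 19 packets each add one t_tx.
Total = (3+20-1)·t_tx + 3·t_prop = 22·520 + 3·2870 = 20050 μs.

20050 μs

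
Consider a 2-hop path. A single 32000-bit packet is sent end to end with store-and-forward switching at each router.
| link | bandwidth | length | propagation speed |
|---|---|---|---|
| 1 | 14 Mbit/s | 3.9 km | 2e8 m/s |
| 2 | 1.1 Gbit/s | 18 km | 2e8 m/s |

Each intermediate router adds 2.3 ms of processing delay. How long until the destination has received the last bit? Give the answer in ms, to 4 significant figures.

Transmission delays (L/R per hop): 2.28571, 0.0290909 ms; sum = 2.31481 ms.
Propagation delays (d/s per hop): 0.0195, 0.09 ms; sum = 0.1095 ms.
Processing at 1 router(s): 1 × 2.3 ms = 2.3 ms.
End-to-end = 4.724 ms.

4.724 ms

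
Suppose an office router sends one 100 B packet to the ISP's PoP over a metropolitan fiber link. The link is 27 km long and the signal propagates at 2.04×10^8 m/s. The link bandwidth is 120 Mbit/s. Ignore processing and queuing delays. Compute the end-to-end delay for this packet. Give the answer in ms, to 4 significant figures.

L = 100 × 8 = 800 bits.
Transmission delay = L/R = 800 / 120000000 = 0.00666667 ms.
Propagation delay = d/s = 27000 m / 204000000 m/s = 0.132353 ms.
Total = 0.1390 ms.

0.1390 ms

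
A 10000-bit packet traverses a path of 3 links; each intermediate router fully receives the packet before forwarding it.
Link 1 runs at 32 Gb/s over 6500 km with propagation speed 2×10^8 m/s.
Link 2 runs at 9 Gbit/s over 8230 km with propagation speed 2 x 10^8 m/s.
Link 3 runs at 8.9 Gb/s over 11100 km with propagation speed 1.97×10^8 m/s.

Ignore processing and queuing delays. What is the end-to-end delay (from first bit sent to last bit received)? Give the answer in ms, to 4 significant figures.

Transmission delays (L/R per hop): 0.0003125, 0.00111111, 0.0011236 ms; sum = 0.00254721 ms.
Propagation delays (d/s per hop): 32.5, 41.15, 56.3452 ms; sum = 129.995 ms.
End-to-end = 130.0 ms.

130.0 ms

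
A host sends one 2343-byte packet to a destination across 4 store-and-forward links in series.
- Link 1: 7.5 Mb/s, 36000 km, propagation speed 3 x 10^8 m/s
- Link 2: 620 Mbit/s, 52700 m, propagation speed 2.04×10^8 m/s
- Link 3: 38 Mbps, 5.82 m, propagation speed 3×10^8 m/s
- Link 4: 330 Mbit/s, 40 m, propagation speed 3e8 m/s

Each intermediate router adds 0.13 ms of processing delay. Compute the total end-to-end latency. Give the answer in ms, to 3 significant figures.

L = 2343 × 8 = 18744 bits.
Transmission delays (L/R per hop): 2.4992, 0.0302323, 0.493263, 0.0568 ms; sum = 3.0795 ms.
Propagation delays (d/s per hop): 120, 0.258333, 1.94e-05, 0.000133333 ms; sum = 120.258 ms.
Processing at 3 router(s): 3 × 0.13 ms = 0.39 ms.
End-to-end = 124 ms.

124 ms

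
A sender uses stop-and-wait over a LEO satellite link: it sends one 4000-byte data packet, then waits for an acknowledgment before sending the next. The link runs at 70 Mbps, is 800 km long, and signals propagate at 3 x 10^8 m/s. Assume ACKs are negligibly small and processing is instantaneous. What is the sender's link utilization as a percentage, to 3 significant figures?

7.89 %

t_tx = L/R = 32000/70000000 = 0.000457143 s.
t_prop = 800000/300000000 = 0.00266667 s; RTT = 0.00533333 s.
Cycle = t_tx + RTT = 0.00579048 s.
Utilization = t_tx / cycle = 0.000457143/0.00579048 = 7.89 %.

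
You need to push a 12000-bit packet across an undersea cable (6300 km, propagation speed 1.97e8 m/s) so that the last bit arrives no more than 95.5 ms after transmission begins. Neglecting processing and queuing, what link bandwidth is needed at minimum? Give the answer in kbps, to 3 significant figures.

Propagation delay = 6300000 / 197000000 = 31.9797 ms.
Transmission budget = 95.5 − 31.9797 = 63.5203 ms.
R ≥ L / t_tx = 12000 bits / 0.0635203 s = 189 kbps.

189 kbps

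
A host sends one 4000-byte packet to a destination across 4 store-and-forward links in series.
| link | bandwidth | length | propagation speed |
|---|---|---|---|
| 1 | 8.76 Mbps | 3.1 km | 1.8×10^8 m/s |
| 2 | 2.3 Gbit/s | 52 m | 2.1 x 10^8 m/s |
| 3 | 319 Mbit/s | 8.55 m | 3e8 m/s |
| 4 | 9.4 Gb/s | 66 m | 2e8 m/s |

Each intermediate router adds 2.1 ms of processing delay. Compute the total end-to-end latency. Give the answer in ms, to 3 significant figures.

10.1 ms

L = 4000 × 8 = 32000 bits.
Transmission delays (L/R per hop): 3.65297, 0.013913, 0.100313, 0.00340426 ms; sum = 3.7706 ms.
Propagation delays (d/s per hop): 0.0172222, 0.000247619, 2.85e-05, 0.00033 ms; sum = 0.0178283 ms.
Processing at 3 router(s): 3 × 2.1 ms = 6.3 ms.
End-to-end = 10.1 ms.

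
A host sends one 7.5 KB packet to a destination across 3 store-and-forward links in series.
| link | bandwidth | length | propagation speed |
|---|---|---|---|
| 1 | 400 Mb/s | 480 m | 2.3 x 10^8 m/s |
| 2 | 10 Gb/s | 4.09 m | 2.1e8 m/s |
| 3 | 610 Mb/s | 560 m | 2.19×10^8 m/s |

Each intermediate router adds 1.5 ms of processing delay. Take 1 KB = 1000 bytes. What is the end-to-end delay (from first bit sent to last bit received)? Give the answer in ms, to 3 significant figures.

3.26 ms

L = 60000 bits.
Transmission delays (L/R per hop): 0.15, 0.006, 0.0983607 ms; sum = 0.254361 ms.
Propagation delays (d/s per hop): 0.00208696, 1.94762e-05, 0.00255708 ms; sum = 0.00466351 ms.
Processing at 2 router(s): 2 × 1.5 ms = 3 ms.
End-to-end = 3.26 ms.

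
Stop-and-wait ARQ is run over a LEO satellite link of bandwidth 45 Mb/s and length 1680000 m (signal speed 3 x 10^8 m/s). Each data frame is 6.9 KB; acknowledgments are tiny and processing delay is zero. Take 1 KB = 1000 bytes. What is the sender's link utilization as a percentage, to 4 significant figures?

9.871 %

t_tx = L/R = 55200/45000000 = 0.00122667 s.
t_prop = 1680000/300000000 = 0.0056 s; RTT = 0.0112 s.
Cycle = t_tx + RTT = 0.0124267 s.
Utilization = t_tx / cycle = 0.00122667/0.0124267 = 9.871 %.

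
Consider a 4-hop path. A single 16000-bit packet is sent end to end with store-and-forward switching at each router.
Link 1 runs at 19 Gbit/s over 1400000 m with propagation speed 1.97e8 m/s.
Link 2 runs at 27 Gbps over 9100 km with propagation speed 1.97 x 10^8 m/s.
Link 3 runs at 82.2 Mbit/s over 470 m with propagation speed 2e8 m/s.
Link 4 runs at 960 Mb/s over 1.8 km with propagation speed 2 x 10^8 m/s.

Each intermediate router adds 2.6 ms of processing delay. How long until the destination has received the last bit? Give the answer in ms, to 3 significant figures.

Transmission delays (L/R per hop): 0.000842105, 0.000592593, 0.194647, 0.0166667 ms; sum = 0.212749 ms.
Propagation delays (d/s per hop): 7.1066, 46.1929, 0.00235, 0.009 ms; sum = 53.3108 ms.
Processing at 3 router(s): 3 × 2.6 ms = 7.8 ms.
End-to-end = 61.3 ms.

61.3 ms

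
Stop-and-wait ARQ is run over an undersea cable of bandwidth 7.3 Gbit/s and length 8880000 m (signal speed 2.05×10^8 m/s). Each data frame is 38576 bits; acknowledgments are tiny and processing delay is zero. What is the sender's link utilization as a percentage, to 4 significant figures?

0.006099 %

t_tx = L/R = 38576/7300000000 = 5.28438e-06 s.
t_prop = 8880000/2.05e+08 = 0.0433171 s; RTT = 0.0866341 s.
Cycle = t_tx + RTT = 0.0866394 s.
Utilization = t_tx / cycle = 5.28438e-06/0.0866394 = 0.006099 %.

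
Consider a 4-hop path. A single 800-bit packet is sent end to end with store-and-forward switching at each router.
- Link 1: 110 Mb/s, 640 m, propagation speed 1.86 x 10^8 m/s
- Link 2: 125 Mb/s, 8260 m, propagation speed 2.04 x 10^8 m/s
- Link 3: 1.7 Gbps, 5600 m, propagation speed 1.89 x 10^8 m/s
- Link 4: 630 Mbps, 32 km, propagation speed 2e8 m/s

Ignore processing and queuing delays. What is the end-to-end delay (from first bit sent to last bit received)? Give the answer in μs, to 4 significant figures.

249.0 μs

Transmission delays (L/R per hop): 7.27273, 6.4, 0.470588, 1.26984 μs; sum = 15.4132 μs.
Propagation delays (d/s per hop): 3.44086, 40.4902, 29.6296, 160 μs; sum = 233.561 μs.
End-to-end = 249.0 μs.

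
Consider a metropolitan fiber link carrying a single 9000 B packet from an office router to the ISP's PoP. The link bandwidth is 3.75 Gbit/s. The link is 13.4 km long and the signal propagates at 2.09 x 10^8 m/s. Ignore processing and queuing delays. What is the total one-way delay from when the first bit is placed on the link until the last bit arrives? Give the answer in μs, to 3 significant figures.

L = 9000 × 8 = 72000 bits.
Transmission delay = L/R = 72000 / 3750000000 = 19.2 μs.
Propagation delay = d/s = 13400 m / 209000000 m/s = 64.1148 μs.
Total = 83.3 μs.

83.3 μs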